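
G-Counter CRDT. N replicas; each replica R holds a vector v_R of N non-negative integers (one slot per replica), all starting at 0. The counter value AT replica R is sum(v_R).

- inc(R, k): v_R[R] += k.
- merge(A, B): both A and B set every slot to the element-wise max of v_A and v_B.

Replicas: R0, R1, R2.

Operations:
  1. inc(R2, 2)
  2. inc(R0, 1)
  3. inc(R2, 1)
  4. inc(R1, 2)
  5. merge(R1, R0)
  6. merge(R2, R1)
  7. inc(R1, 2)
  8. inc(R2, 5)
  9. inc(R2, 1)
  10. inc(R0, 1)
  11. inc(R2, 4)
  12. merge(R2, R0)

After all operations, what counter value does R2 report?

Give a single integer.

Answer: 17

Derivation:
Op 1: inc R2 by 2 -> R2=(0,0,2) value=2
Op 2: inc R0 by 1 -> R0=(1,0,0) value=1
Op 3: inc R2 by 1 -> R2=(0,0,3) value=3
Op 4: inc R1 by 2 -> R1=(0,2,0) value=2
Op 5: merge R1<->R0 -> R1=(1,2,0) R0=(1,2,0)
Op 6: merge R2<->R1 -> R2=(1,2,3) R1=(1,2,3)
Op 7: inc R1 by 2 -> R1=(1,4,3) value=8
Op 8: inc R2 by 5 -> R2=(1,2,8) value=11
Op 9: inc R2 by 1 -> R2=(1,2,9) value=12
Op 10: inc R0 by 1 -> R0=(2,2,0) value=4
Op 11: inc R2 by 4 -> R2=(1,2,13) value=16
Op 12: merge R2<->R0 -> R2=(2,2,13) R0=(2,2,13)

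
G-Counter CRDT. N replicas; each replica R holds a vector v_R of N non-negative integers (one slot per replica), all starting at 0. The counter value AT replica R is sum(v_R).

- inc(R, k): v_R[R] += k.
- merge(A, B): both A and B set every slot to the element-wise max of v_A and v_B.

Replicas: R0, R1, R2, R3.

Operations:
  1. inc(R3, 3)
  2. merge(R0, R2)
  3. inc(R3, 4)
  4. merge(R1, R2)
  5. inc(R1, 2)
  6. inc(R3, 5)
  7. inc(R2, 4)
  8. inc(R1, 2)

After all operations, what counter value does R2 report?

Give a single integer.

Answer: 4

Derivation:
Op 1: inc R3 by 3 -> R3=(0,0,0,3) value=3
Op 2: merge R0<->R2 -> R0=(0,0,0,0) R2=(0,0,0,0)
Op 3: inc R3 by 4 -> R3=(0,0,0,7) value=7
Op 4: merge R1<->R2 -> R1=(0,0,0,0) R2=(0,0,0,0)
Op 5: inc R1 by 2 -> R1=(0,2,0,0) value=2
Op 6: inc R3 by 5 -> R3=(0,0,0,12) value=12
Op 7: inc R2 by 4 -> R2=(0,0,4,0) value=4
Op 8: inc R1 by 2 -> R1=(0,4,0,0) value=4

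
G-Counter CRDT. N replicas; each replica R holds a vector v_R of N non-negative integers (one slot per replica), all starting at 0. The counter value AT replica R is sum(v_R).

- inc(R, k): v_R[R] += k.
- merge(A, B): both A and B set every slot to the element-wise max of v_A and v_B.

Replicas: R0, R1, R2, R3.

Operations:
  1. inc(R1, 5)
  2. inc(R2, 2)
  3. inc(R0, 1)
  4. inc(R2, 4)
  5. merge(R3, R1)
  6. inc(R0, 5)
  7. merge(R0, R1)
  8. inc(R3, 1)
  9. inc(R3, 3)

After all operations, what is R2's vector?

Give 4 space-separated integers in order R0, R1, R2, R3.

Answer: 0 0 6 0

Derivation:
Op 1: inc R1 by 5 -> R1=(0,5,0,0) value=5
Op 2: inc R2 by 2 -> R2=(0,0,2,0) value=2
Op 3: inc R0 by 1 -> R0=(1,0,0,0) value=1
Op 4: inc R2 by 4 -> R2=(0,0,6,0) value=6
Op 5: merge R3<->R1 -> R3=(0,5,0,0) R1=(0,5,0,0)
Op 6: inc R0 by 5 -> R0=(6,0,0,0) value=6
Op 7: merge R0<->R1 -> R0=(6,5,0,0) R1=(6,5,0,0)
Op 8: inc R3 by 1 -> R3=(0,5,0,1) value=6
Op 9: inc R3 by 3 -> R3=(0,5,0,4) value=9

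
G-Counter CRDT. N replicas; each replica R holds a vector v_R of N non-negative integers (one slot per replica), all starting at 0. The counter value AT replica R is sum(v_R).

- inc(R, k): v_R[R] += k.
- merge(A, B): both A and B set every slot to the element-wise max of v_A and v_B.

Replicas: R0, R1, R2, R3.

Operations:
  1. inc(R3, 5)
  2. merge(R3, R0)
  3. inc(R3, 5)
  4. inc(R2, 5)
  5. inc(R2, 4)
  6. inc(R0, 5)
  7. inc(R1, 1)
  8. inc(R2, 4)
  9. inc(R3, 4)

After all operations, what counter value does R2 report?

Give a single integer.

Op 1: inc R3 by 5 -> R3=(0,0,0,5) value=5
Op 2: merge R3<->R0 -> R3=(0,0,0,5) R0=(0,0,0,5)
Op 3: inc R3 by 5 -> R3=(0,0,0,10) value=10
Op 4: inc R2 by 5 -> R2=(0,0,5,0) value=5
Op 5: inc R2 by 4 -> R2=(0,0,9,0) value=9
Op 6: inc R0 by 5 -> R0=(5,0,0,5) value=10
Op 7: inc R1 by 1 -> R1=(0,1,0,0) value=1
Op 8: inc R2 by 4 -> R2=(0,0,13,0) value=13
Op 9: inc R3 by 4 -> R3=(0,0,0,14) value=14

Answer: 13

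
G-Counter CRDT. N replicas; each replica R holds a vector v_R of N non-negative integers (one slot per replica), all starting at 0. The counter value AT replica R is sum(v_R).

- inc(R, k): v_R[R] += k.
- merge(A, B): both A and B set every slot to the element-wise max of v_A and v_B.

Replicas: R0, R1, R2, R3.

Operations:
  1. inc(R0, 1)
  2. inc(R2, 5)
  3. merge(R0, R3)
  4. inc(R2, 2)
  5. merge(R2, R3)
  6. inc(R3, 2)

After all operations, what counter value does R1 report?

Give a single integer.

Op 1: inc R0 by 1 -> R0=(1,0,0,0) value=1
Op 2: inc R2 by 5 -> R2=(0,0,5,0) value=5
Op 3: merge R0<->R3 -> R0=(1,0,0,0) R3=(1,0,0,0)
Op 4: inc R2 by 2 -> R2=(0,0,7,0) value=7
Op 5: merge R2<->R3 -> R2=(1,0,7,0) R3=(1,0,7,0)
Op 6: inc R3 by 2 -> R3=(1,0,7,2) value=10

Answer: 0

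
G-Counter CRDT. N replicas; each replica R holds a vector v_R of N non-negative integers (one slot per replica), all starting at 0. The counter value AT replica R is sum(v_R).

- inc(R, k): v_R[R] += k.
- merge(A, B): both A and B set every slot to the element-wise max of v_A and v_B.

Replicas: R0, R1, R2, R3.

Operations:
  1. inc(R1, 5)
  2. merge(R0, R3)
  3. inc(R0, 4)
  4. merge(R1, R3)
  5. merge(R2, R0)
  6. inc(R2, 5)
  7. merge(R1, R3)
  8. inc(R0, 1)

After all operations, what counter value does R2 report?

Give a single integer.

Answer: 9

Derivation:
Op 1: inc R1 by 5 -> R1=(0,5,0,0) value=5
Op 2: merge R0<->R3 -> R0=(0,0,0,0) R3=(0,0,0,0)
Op 3: inc R0 by 4 -> R0=(4,0,0,0) value=4
Op 4: merge R1<->R3 -> R1=(0,5,0,0) R3=(0,5,0,0)
Op 5: merge R2<->R0 -> R2=(4,0,0,0) R0=(4,0,0,0)
Op 6: inc R2 by 5 -> R2=(4,0,5,0) value=9
Op 7: merge R1<->R3 -> R1=(0,5,0,0) R3=(0,5,0,0)
Op 8: inc R0 by 1 -> R0=(5,0,0,0) value=5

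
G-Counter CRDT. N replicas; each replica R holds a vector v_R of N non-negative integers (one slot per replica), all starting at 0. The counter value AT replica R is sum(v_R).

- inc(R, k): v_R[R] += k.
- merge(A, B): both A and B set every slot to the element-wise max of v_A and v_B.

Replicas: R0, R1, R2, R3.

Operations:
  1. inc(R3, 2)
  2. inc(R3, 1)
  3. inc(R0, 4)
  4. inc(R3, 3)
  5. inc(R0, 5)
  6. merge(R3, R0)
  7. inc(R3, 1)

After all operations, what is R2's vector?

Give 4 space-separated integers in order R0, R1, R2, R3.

Answer: 0 0 0 0

Derivation:
Op 1: inc R3 by 2 -> R3=(0,0,0,2) value=2
Op 2: inc R3 by 1 -> R3=(0,0,0,3) value=3
Op 3: inc R0 by 4 -> R0=(4,0,0,0) value=4
Op 4: inc R3 by 3 -> R3=(0,0,0,6) value=6
Op 5: inc R0 by 5 -> R0=(9,0,0,0) value=9
Op 6: merge R3<->R0 -> R3=(9,0,0,6) R0=(9,0,0,6)
Op 7: inc R3 by 1 -> R3=(9,0,0,7) value=16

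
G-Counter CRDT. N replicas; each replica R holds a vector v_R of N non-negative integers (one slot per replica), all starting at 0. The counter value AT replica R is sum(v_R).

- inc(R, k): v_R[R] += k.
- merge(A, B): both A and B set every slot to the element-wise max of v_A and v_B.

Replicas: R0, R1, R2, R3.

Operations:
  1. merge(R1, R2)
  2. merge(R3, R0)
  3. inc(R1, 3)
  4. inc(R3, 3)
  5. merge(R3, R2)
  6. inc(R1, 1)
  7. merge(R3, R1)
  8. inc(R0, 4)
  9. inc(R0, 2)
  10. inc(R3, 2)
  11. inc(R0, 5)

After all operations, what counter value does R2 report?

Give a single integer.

Op 1: merge R1<->R2 -> R1=(0,0,0,0) R2=(0,0,0,0)
Op 2: merge R3<->R0 -> R3=(0,0,0,0) R0=(0,0,0,0)
Op 3: inc R1 by 3 -> R1=(0,3,0,0) value=3
Op 4: inc R3 by 3 -> R3=(0,0,0,3) value=3
Op 5: merge R3<->R2 -> R3=(0,0,0,3) R2=(0,0,0,3)
Op 6: inc R1 by 1 -> R1=(0,4,0,0) value=4
Op 7: merge R3<->R1 -> R3=(0,4,0,3) R1=(0,4,0,3)
Op 8: inc R0 by 4 -> R0=(4,0,0,0) value=4
Op 9: inc R0 by 2 -> R0=(6,0,0,0) value=6
Op 10: inc R3 by 2 -> R3=(0,4,0,5) value=9
Op 11: inc R0 by 5 -> R0=(11,0,0,0) value=11

Answer: 3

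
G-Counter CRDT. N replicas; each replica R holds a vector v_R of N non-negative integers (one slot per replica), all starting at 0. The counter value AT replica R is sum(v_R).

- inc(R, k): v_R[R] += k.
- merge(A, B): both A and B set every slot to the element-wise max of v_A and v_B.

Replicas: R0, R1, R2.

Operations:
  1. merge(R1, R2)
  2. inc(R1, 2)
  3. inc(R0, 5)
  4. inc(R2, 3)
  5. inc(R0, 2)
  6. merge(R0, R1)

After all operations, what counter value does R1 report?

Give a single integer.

Op 1: merge R1<->R2 -> R1=(0,0,0) R2=(0,0,0)
Op 2: inc R1 by 2 -> R1=(0,2,0) value=2
Op 3: inc R0 by 5 -> R0=(5,0,0) value=5
Op 4: inc R2 by 3 -> R2=(0,0,3) value=3
Op 5: inc R0 by 2 -> R0=(7,0,0) value=7
Op 6: merge R0<->R1 -> R0=(7,2,0) R1=(7,2,0)

Answer: 9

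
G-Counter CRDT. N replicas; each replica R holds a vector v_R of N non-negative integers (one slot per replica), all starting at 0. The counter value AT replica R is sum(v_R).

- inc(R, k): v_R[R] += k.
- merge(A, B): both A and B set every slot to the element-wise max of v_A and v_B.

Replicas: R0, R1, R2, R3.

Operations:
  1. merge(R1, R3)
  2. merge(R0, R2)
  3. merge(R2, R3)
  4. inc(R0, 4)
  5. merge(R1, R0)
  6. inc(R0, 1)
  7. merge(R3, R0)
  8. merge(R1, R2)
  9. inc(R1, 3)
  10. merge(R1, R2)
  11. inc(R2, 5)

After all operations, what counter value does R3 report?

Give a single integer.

Answer: 5

Derivation:
Op 1: merge R1<->R3 -> R1=(0,0,0,0) R3=(0,0,0,0)
Op 2: merge R0<->R2 -> R0=(0,0,0,0) R2=(0,0,0,0)
Op 3: merge R2<->R3 -> R2=(0,0,0,0) R3=(0,0,0,0)
Op 4: inc R0 by 4 -> R0=(4,0,0,0) value=4
Op 5: merge R1<->R0 -> R1=(4,0,0,0) R0=(4,0,0,0)
Op 6: inc R0 by 1 -> R0=(5,0,0,0) value=5
Op 7: merge R3<->R0 -> R3=(5,0,0,0) R0=(5,0,0,0)
Op 8: merge R1<->R2 -> R1=(4,0,0,0) R2=(4,0,0,0)
Op 9: inc R1 by 3 -> R1=(4,3,0,0) value=7
Op 10: merge R1<->R2 -> R1=(4,3,0,0) R2=(4,3,0,0)
Op 11: inc R2 by 5 -> R2=(4,3,5,0) value=12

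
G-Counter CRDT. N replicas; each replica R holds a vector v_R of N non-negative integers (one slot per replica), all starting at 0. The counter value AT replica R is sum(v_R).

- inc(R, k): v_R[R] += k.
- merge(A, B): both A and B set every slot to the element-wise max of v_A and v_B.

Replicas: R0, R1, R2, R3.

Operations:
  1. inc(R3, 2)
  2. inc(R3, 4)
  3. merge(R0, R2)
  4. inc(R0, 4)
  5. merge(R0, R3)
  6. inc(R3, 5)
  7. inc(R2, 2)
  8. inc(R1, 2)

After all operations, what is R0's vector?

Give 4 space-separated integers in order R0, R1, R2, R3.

Op 1: inc R3 by 2 -> R3=(0,0,0,2) value=2
Op 2: inc R3 by 4 -> R3=(0,0,0,6) value=6
Op 3: merge R0<->R2 -> R0=(0,0,0,0) R2=(0,0,0,0)
Op 4: inc R0 by 4 -> R0=(4,0,0,0) value=4
Op 5: merge R0<->R3 -> R0=(4,0,0,6) R3=(4,0,0,6)
Op 6: inc R3 by 5 -> R3=(4,0,0,11) value=15
Op 7: inc R2 by 2 -> R2=(0,0,2,0) value=2
Op 8: inc R1 by 2 -> R1=(0,2,0,0) value=2

Answer: 4 0 0 6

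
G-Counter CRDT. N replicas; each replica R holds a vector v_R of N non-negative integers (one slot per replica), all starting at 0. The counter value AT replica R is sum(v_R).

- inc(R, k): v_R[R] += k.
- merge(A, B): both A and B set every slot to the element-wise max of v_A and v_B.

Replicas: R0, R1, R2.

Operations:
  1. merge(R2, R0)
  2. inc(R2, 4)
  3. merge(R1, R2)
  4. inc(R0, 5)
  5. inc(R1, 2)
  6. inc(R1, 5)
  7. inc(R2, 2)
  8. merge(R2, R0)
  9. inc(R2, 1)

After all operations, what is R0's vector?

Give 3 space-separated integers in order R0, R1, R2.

Op 1: merge R2<->R0 -> R2=(0,0,0) R0=(0,0,0)
Op 2: inc R2 by 4 -> R2=(0,0,4) value=4
Op 3: merge R1<->R2 -> R1=(0,0,4) R2=(0,0,4)
Op 4: inc R0 by 5 -> R0=(5,0,0) value=5
Op 5: inc R1 by 2 -> R1=(0,2,4) value=6
Op 6: inc R1 by 5 -> R1=(0,7,4) value=11
Op 7: inc R2 by 2 -> R2=(0,0,6) value=6
Op 8: merge R2<->R0 -> R2=(5,0,6) R0=(5,0,6)
Op 9: inc R2 by 1 -> R2=(5,0,7) value=12

Answer: 5 0 6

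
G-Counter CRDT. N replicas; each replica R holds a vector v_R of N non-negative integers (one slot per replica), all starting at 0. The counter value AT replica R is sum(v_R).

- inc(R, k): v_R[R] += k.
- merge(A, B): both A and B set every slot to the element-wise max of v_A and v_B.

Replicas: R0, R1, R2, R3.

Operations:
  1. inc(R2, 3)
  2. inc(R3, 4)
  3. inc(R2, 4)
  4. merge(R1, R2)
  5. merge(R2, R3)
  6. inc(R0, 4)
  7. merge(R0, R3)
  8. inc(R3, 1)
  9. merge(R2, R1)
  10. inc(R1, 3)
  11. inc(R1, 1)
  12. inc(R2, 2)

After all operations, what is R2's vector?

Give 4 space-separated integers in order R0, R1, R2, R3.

Op 1: inc R2 by 3 -> R2=(0,0,3,0) value=3
Op 2: inc R3 by 4 -> R3=(0,0,0,4) value=4
Op 3: inc R2 by 4 -> R2=(0,0,7,0) value=7
Op 4: merge R1<->R2 -> R1=(0,0,7,0) R2=(0,0,7,0)
Op 5: merge R2<->R3 -> R2=(0,0,7,4) R3=(0,0,7,4)
Op 6: inc R0 by 4 -> R0=(4,0,0,0) value=4
Op 7: merge R0<->R3 -> R0=(4,0,7,4) R3=(4,0,7,4)
Op 8: inc R3 by 1 -> R3=(4,0,7,5) value=16
Op 9: merge R2<->R1 -> R2=(0,0,7,4) R1=(0,0,7,4)
Op 10: inc R1 by 3 -> R1=(0,3,7,4) value=14
Op 11: inc R1 by 1 -> R1=(0,4,7,4) value=15
Op 12: inc R2 by 2 -> R2=(0,0,9,4) value=13

Answer: 0 0 9 4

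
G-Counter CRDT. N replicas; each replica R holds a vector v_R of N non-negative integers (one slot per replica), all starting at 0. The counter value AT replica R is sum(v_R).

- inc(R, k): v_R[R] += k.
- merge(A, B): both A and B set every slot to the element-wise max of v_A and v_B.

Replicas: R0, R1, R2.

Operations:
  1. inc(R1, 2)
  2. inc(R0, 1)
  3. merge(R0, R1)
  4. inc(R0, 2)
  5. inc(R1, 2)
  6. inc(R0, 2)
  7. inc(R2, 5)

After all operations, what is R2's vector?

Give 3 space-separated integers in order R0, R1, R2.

Answer: 0 0 5

Derivation:
Op 1: inc R1 by 2 -> R1=(0,2,0) value=2
Op 2: inc R0 by 1 -> R0=(1,0,0) value=1
Op 3: merge R0<->R1 -> R0=(1,2,0) R1=(1,2,0)
Op 4: inc R0 by 2 -> R0=(3,2,0) value=5
Op 5: inc R1 by 2 -> R1=(1,4,0) value=5
Op 6: inc R0 by 2 -> R0=(5,2,0) value=7
Op 7: inc R2 by 5 -> R2=(0,0,5) value=5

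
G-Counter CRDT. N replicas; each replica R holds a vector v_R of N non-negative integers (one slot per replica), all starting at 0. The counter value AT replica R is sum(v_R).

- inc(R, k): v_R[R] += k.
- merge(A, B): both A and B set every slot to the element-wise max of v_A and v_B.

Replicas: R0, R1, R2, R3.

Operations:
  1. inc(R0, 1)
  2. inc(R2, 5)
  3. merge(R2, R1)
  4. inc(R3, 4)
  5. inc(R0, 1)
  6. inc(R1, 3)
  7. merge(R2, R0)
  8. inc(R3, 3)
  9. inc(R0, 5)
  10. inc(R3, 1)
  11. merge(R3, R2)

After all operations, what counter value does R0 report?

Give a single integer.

Answer: 12

Derivation:
Op 1: inc R0 by 1 -> R0=(1,0,0,0) value=1
Op 2: inc R2 by 5 -> R2=(0,0,5,0) value=5
Op 3: merge R2<->R1 -> R2=(0,0,5,0) R1=(0,0,5,0)
Op 4: inc R3 by 4 -> R3=(0,0,0,4) value=4
Op 5: inc R0 by 1 -> R0=(2,0,0,0) value=2
Op 6: inc R1 by 3 -> R1=(0,3,5,0) value=8
Op 7: merge R2<->R0 -> R2=(2,0,5,0) R0=(2,0,5,0)
Op 8: inc R3 by 3 -> R3=(0,0,0,7) value=7
Op 9: inc R0 by 5 -> R0=(7,0,5,0) value=12
Op 10: inc R3 by 1 -> R3=(0,0,0,8) value=8
Op 11: merge R3<->R2 -> R3=(2,0,5,8) R2=(2,0,5,8)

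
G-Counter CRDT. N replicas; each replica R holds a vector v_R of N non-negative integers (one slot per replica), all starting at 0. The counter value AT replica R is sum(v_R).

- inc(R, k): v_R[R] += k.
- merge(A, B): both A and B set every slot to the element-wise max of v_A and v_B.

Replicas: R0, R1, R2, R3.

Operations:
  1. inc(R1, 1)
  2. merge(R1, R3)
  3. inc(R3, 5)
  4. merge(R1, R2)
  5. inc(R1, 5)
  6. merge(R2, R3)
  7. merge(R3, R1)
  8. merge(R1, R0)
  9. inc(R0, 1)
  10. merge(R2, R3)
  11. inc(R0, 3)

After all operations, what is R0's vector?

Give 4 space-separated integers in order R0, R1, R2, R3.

Answer: 4 6 0 5

Derivation:
Op 1: inc R1 by 1 -> R1=(0,1,0,0) value=1
Op 2: merge R1<->R3 -> R1=(0,1,0,0) R3=(0,1,0,0)
Op 3: inc R3 by 5 -> R3=(0,1,0,5) value=6
Op 4: merge R1<->R2 -> R1=(0,1,0,0) R2=(0,1,0,0)
Op 5: inc R1 by 5 -> R1=(0,6,0,0) value=6
Op 6: merge R2<->R3 -> R2=(0,1,0,5) R3=(0,1,0,5)
Op 7: merge R3<->R1 -> R3=(0,6,0,5) R1=(0,6,0,5)
Op 8: merge R1<->R0 -> R1=(0,6,0,5) R0=(0,6,0,5)
Op 9: inc R0 by 1 -> R0=(1,6,0,5) value=12
Op 10: merge R2<->R3 -> R2=(0,6,0,5) R3=(0,6,0,5)
Op 11: inc R0 by 3 -> R0=(4,6,0,5) value=15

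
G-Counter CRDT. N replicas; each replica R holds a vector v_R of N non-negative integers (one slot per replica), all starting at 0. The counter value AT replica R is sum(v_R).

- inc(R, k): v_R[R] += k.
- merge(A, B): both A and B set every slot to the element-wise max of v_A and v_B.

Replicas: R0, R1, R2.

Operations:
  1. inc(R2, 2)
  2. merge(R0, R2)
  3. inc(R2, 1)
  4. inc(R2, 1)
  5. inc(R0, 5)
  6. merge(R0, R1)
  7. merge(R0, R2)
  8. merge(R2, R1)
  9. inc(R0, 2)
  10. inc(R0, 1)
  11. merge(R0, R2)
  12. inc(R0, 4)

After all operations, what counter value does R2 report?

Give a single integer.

Op 1: inc R2 by 2 -> R2=(0,0,2) value=2
Op 2: merge R0<->R2 -> R0=(0,0,2) R2=(0,0,2)
Op 3: inc R2 by 1 -> R2=(0,0,3) value=3
Op 4: inc R2 by 1 -> R2=(0,0,4) value=4
Op 5: inc R0 by 5 -> R0=(5,0,2) value=7
Op 6: merge R0<->R1 -> R0=(5,0,2) R1=(5,0,2)
Op 7: merge R0<->R2 -> R0=(5,0,4) R2=(5,0,4)
Op 8: merge R2<->R1 -> R2=(5,0,4) R1=(5,0,4)
Op 9: inc R0 by 2 -> R0=(7,0,4) value=11
Op 10: inc R0 by 1 -> R0=(8,0,4) value=12
Op 11: merge R0<->R2 -> R0=(8,0,4) R2=(8,0,4)
Op 12: inc R0 by 4 -> R0=(12,0,4) value=16

Answer: 12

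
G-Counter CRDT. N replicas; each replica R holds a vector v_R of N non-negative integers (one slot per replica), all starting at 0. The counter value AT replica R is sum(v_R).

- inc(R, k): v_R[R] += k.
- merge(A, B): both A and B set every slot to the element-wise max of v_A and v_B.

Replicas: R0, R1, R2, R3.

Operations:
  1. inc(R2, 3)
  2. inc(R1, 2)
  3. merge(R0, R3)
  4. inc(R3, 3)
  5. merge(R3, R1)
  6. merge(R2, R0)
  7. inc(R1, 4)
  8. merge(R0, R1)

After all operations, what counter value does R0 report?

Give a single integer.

Answer: 12

Derivation:
Op 1: inc R2 by 3 -> R2=(0,0,3,0) value=3
Op 2: inc R1 by 2 -> R1=(0,2,0,0) value=2
Op 3: merge R0<->R3 -> R0=(0,0,0,0) R3=(0,0,0,0)
Op 4: inc R3 by 3 -> R3=(0,0,0,3) value=3
Op 5: merge R3<->R1 -> R3=(0,2,0,3) R1=(0,2,0,3)
Op 6: merge R2<->R0 -> R2=(0,0,3,0) R0=(0,0,3,0)
Op 7: inc R1 by 4 -> R1=(0,6,0,3) value=9
Op 8: merge R0<->R1 -> R0=(0,6,3,3) R1=(0,6,3,3)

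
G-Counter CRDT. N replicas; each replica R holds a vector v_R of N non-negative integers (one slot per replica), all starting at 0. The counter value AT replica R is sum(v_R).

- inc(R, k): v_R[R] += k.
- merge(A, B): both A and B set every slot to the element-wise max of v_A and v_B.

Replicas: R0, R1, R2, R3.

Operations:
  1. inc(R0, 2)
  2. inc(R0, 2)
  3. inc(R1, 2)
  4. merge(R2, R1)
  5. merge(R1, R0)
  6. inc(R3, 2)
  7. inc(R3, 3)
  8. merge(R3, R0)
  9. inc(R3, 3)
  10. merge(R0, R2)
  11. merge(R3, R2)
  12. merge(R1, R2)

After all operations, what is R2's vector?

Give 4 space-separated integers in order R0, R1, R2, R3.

Answer: 4 2 0 8

Derivation:
Op 1: inc R0 by 2 -> R0=(2,0,0,0) value=2
Op 2: inc R0 by 2 -> R0=(4,0,0,0) value=4
Op 3: inc R1 by 2 -> R1=(0,2,0,0) value=2
Op 4: merge R2<->R1 -> R2=(0,2,0,0) R1=(0,2,0,0)
Op 5: merge R1<->R0 -> R1=(4,2,0,0) R0=(4,2,0,0)
Op 6: inc R3 by 2 -> R3=(0,0,0,2) value=2
Op 7: inc R3 by 3 -> R3=(0,0,0,5) value=5
Op 8: merge R3<->R0 -> R3=(4,2,0,5) R0=(4,2,0,5)
Op 9: inc R3 by 3 -> R3=(4,2,0,8) value=14
Op 10: merge R0<->R2 -> R0=(4,2,0,5) R2=(4,2,0,5)
Op 11: merge R3<->R2 -> R3=(4,2,0,8) R2=(4,2,0,8)
Op 12: merge R1<->R2 -> R1=(4,2,0,8) R2=(4,2,0,8)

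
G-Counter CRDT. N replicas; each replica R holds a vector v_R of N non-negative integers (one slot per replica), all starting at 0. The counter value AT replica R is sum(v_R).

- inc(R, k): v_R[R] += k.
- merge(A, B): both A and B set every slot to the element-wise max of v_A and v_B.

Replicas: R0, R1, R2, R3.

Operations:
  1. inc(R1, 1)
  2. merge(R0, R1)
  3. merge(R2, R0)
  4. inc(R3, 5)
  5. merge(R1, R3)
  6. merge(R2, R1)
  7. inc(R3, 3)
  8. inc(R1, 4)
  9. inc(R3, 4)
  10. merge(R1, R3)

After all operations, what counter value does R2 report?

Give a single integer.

Answer: 6

Derivation:
Op 1: inc R1 by 1 -> R1=(0,1,0,0) value=1
Op 2: merge R0<->R1 -> R0=(0,1,0,0) R1=(0,1,0,0)
Op 3: merge R2<->R0 -> R2=(0,1,0,0) R0=(0,1,0,0)
Op 4: inc R3 by 5 -> R3=(0,0,0,5) value=5
Op 5: merge R1<->R3 -> R1=(0,1,0,5) R3=(0,1,0,5)
Op 6: merge R2<->R1 -> R2=(0,1,0,5) R1=(0,1,0,5)
Op 7: inc R3 by 3 -> R3=(0,1,0,8) value=9
Op 8: inc R1 by 4 -> R1=(0,5,0,5) value=10
Op 9: inc R3 by 4 -> R3=(0,1,0,12) value=13
Op 10: merge R1<->R3 -> R1=(0,5,0,12) R3=(0,5,0,12)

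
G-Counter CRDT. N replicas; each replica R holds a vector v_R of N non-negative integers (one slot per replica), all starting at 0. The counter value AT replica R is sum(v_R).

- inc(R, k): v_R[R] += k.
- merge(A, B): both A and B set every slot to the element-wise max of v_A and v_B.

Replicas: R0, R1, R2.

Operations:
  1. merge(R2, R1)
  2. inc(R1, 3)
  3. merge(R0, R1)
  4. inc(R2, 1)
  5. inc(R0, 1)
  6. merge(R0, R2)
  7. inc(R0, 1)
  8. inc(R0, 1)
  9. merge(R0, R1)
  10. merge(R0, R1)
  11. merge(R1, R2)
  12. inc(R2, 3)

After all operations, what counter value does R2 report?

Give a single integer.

Answer: 10

Derivation:
Op 1: merge R2<->R1 -> R2=(0,0,0) R1=(0,0,0)
Op 2: inc R1 by 3 -> R1=(0,3,0) value=3
Op 3: merge R0<->R1 -> R0=(0,3,0) R1=(0,3,0)
Op 4: inc R2 by 1 -> R2=(0,0,1) value=1
Op 5: inc R0 by 1 -> R0=(1,3,0) value=4
Op 6: merge R0<->R2 -> R0=(1,3,1) R2=(1,3,1)
Op 7: inc R0 by 1 -> R0=(2,3,1) value=6
Op 8: inc R0 by 1 -> R0=(3,3,1) value=7
Op 9: merge R0<->R1 -> R0=(3,3,1) R1=(3,3,1)
Op 10: merge R0<->R1 -> R0=(3,3,1) R1=(3,3,1)
Op 11: merge R1<->R2 -> R1=(3,3,1) R2=(3,3,1)
Op 12: inc R2 by 3 -> R2=(3,3,4) value=10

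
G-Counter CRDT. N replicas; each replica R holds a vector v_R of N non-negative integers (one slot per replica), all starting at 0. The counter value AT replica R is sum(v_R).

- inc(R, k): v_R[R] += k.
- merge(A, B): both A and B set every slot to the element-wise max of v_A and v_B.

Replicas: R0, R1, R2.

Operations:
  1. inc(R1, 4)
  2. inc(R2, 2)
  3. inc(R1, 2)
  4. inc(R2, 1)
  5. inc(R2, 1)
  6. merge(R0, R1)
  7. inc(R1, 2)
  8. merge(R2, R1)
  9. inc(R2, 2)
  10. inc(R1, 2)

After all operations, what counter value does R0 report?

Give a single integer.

Op 1: inc R1 by 4 -> R1=(0,4,0) value=4
Op 2: inc R2 by 2 -> R2=(0,0,2) value=2
Op 3: inc R1 by 2 -> R1=(0,6,0) value=6
Op 4: inc R2 by 1 -> R2=(0,0,3) value=3
Op 5: inc R2 by 1 -> R2=(0,0,4) value=4
Op 6: merge R0<->R1 -> R0=(0,6,0) R1=(0,6,0)
Op 7: inc R1 by 2 -> R1=(0,8,0) value=8
Op 8: merge R2<->R1 -> R2=(0,8,4) R1=(0,8,4)
Op 9: inc R2 by 2 -> R2=(0,8,6) value=14
Op 10: inc R1 by 2 -> R1=(0,10,4) value=14

Answer: 6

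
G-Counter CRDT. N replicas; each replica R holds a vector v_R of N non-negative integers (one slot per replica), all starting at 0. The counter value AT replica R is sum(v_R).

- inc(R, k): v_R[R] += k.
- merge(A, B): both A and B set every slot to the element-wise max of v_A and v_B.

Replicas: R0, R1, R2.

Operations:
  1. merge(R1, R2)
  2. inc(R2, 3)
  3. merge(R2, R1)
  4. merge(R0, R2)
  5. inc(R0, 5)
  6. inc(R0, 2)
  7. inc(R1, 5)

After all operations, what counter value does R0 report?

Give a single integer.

Answer: 10

Derivation:
Op 1: merge R1<->R2 -> R1=(0,0,0) R2=(0,0,0)
Op 2: inc R2 by 3 -> R2=(0,0,3) value=3
Op 3: merge R2<->R1 -> R2=(0,0,3) R1=(0,0,3)
Op 4: merge R0<->R2 -> R0=(0,0,3) R2=(0,0,3)
Op 5: inc R0 by 5 -> R0=(5,0,3) value=8
Op 6: inc R0 by 2 -> R0=(7,0,3) value=10
Op 7: inc R1 by 5 -> R1=(0,5,3) value=8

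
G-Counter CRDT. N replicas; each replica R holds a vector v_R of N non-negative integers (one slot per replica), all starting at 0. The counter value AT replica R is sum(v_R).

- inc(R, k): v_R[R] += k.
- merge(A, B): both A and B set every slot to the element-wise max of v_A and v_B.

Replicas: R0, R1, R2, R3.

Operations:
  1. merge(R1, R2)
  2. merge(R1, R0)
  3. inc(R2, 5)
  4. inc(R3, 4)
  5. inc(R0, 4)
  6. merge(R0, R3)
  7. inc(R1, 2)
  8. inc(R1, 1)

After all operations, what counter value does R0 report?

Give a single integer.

Answer: 8

Derivation:
Op 1: merge R1<->R2 -> R1=(0,0,0,0) R2=(0,0,0,0)
Op 2: merge R1<->R0 -> R1=(0,0,0,0) R0=(0,0,0,0)
Op 3: inc R2 by 5 -> R2=(0,0,5,0) value=5
Op 4: inc R3 by 4 -> R3=(0,0,0,4) value=4
Op 5: inc R0 by 4 -> R0=(4,0,0,0) value=4
Op 6: merge R0<->R3 -> R0=(4,0,0,4) R3=(4,0,0,4)
Op 7: inc R1 by 2 -> R1=(0,2,0,0) value=2
Op 8: inc R1 by 1 -> R1=(0,3,0,0) value=3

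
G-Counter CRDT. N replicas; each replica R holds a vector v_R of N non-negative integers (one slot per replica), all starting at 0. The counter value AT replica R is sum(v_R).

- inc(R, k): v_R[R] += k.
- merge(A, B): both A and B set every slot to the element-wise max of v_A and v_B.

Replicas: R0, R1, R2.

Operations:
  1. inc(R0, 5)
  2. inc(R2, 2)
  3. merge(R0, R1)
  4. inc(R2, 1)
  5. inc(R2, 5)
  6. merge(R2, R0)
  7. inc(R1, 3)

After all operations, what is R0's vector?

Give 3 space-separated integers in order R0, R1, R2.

Op 1: inc R0 by 5 -> R0=(5,0,0) value=5
Op 2: inc R2 by 2 -> R2=(0,0,2) value=2
Op 3: merge R0<->R1 -> R0=(5,0,0) R1=(5,0,0)
Op 4: inc R2 by 1 -> R2=(0,0,3) value=3
Op 5: inc R2 by 5 -> R2=(0,0,8) value=8
Op 6: merge R2<->R0 -> R2=(5,0,8) R0=(5,0,8)
Op 7: inc R1 by 3 -> R1=(5,3,0) value=8

Answer: 5 0 8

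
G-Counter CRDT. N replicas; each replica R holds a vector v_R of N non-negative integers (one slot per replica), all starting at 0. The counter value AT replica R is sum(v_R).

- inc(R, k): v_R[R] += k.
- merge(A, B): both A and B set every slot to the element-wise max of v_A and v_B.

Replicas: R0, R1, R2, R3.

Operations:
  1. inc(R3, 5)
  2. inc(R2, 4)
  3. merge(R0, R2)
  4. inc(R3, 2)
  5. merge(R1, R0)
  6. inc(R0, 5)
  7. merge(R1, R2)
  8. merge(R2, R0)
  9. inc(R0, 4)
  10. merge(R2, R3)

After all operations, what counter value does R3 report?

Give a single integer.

Op 1: inc R3 by 5 -> R3=(0,0,0,5) value=5
Op 2: inc R2 by 4 -> R2=(0,0,4,0) value=4
Op 3: merge R0<->R2 -> R0=(0,0,4,0) R2=(0,0,4,0)
Op 4: inc R3 by 2 -> R3=(0,0,0,7) value=7
Op 5: merge R1<->R0 -> R1=(0,0,4,0) R0=(0,0,4,0)
Op 6: inc R0 by 5 -> R0=(5,0,4,0) value=9
Op 7: merge R1<->R2 -> R1=(0,0,4,0) R2=(0,0,4,0)
Op 8: merge R2<->R0 -> R2=(5,0,4,0) R0=(5,0,4,0)
Op 9: inc R0 by 4 -> R0=(9,0,4,0) value=13
Op 10: merge R2<->R3 -> R2=(5,0,4,7) R3=(5,0,4,7)

Answer: 16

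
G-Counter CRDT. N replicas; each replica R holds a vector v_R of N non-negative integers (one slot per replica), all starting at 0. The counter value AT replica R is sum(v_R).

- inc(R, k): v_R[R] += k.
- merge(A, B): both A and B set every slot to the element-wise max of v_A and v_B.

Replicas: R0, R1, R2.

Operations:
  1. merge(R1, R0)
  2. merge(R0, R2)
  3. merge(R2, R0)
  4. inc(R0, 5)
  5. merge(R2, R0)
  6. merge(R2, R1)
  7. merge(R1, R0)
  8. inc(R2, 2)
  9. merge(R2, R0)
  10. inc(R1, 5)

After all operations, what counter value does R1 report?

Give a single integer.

Op 1: merge R1<->R0 -> R1=(0,0,0) R0=(0,0,0)
Op 2: merge R0<->R2 -> R0=(0,0,0) R2=(0,0,0)
Op 3: merge R2<->R0 -> R2=(0,0,0) R0=(0,0,0)
Op 4: inc R0 by 5 -> R0=(5,0,0) value=5
Op 5: merge R2<->R0 -> R2=(5,0,0) R0=(5,0,0)
Op 6: merge R2<->R1 -> R2=(5,0,0) R1=(5,0,0)
Op 7: merge R1<->R0 -> R1=(5,0,0) R0=(5,0,0)
Op 8: inc R2 by 2 -> R2=(5,0,2) value=7
Op 9: merge R2<->R0 -> R2=(5,0,2) R0=(5,0,2)
Op 10: inc R1 by 5 -> R1=(5,5,0) value=10

Answer: 10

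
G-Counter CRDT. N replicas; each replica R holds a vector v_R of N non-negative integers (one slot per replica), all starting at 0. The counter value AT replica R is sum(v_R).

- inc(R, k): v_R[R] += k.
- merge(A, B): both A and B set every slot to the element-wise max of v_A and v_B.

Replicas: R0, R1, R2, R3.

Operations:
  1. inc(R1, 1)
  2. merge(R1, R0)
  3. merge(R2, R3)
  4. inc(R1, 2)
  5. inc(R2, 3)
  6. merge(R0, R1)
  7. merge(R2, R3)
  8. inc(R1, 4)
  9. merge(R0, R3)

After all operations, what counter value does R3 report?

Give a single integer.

Op 1: inc R1 by 1 -> R1=(0,1,0,0) value=1
Op 2: merge R1<->R0 -> R1=(0,1,0,0) R0=(0,1,0,0)
Op 3: merge R2<->R3 -> R2=(0,0,0,0) R3=(0,0,0,0)
Op 4: inc R1 by 2 -> R1=(0,3,0,0) value=3
Op 5: inc R2 by 3 -> R2=(0,0,3,0) value=3
Op 6: merge R0<->R1 -> R0=(0,3,0,0) R1=(0,3,0,0)
Op 7: merge R2<->R3 -> R2=(0,0,3,0) R3=(0,0,3,0)
Op 8: inc R1 by 4 -> R1=(0,7,0,0) value=7
Op 9: merge R0<->R3 -> R0=(0,3,3,0) R3=(0,3,3,0)

Answer: 6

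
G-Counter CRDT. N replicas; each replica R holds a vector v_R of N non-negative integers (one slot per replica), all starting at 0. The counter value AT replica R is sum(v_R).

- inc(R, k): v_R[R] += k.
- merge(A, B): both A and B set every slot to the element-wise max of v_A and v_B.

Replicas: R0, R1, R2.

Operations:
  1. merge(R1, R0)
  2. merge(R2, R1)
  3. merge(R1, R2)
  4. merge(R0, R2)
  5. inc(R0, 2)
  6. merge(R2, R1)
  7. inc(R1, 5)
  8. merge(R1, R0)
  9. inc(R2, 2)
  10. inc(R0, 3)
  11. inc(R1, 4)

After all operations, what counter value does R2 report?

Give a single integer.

Op 1: merge R1<->R0 -> R1=(0,0,0) R0=(0,0,0)
Op 2: merge R2<->R1 -> R2=(0,0,0) R1=(0,0,0)
Op 3: merge R1<->R2 -> R1=(0,0,0) R2=(0,0,0)
Op 4: merge R0<->R2 -> R0=(0,0,0) R2=(0,0,0)
Op 5: inc R0 by 2 -> R0=(2,0,0) value=2
Op 6: merge R2<->R1 -> R2=(0,0,0) R1=(0,0,0)
Op 7: inc R1 by 5 -> R1=(0,5,0) value=5
Op 8: merge R1<->R0 -> R1=(2,5,0) R0=(2,5,0)
Op 9: inc R2 by 2 -> R2=(0,0,2) value=2
Op 10: inc R0 by 3 -> R0=(5,5,0) value=10
Op 11: inc R1 by 4 -> R1=(2,9,0) value=11

Answer: 2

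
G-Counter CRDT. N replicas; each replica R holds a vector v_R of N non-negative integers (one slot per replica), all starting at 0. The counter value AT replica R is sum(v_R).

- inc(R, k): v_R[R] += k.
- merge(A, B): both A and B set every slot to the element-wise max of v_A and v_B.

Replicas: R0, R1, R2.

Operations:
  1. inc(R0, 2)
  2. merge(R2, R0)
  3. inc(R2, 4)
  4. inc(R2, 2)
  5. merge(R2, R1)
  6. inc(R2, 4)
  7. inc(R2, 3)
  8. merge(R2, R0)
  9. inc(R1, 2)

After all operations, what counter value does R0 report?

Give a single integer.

Answer: 15

Derivation:
Op 1: inc R0 by 2 -> R0=(2,0,0) value=2
Op 2: merge R2<->R0 -> R2=(2,0,0) R0=(2,0,0)
Op 3: inc R2 by 4 -> R2=(2,0,4) value=6
Op 4: inc R2 by 2 -> R2=(2,0,6) value=8
Op 5: merge R2<->R1 -> R2=(2,0,6) R1=(2,0,6)
Op 6: inc R2 by 4 -> R2=(2,0,10) value=12
Op 7: inc R2 by 3 -> R2=(2,0,13) value=15
Op 8: merge R2<->R0 -> R2=(2,0,13) R0=(2,0,13)
Op 9: inc R1 by 2 -> R1=(2,2,6) value=10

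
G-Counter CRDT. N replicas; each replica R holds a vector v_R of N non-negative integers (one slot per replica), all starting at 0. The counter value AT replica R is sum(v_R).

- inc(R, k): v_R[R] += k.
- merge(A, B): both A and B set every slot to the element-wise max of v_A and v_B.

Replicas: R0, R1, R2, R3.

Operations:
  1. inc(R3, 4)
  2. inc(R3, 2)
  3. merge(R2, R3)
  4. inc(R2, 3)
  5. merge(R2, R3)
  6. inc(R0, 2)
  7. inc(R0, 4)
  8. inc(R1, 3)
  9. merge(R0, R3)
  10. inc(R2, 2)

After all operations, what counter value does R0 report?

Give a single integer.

Op 1: inc R3 by 4 -> R3=(0,0,0,4) value=4
Op 2: inc R3 by 2 -> R3=(0,0,0,6) value=6
Op 3: merge R2<->R3 -> R2=(0,0,0,6) R3=(0,0,0,6)
Op 4: inc R2 by 3 -> R2=(0,0,3,6) value=9
Op 5: merge R2<->R3 -> R2=(0,0,3,6) R3=(0,0,3,6)
Op 6: inc R0 by 2 -> R0=(2,0,0,0) value=2
Op 7: inc R0 by 4 -> R0=(6,0,0,0) value=6
Op 8: inc R1 by 3 -> R1=(0,3,0,0) value=3
Op 9: merge R0<->R3 -> R0=(6,0,3,6) R3=(6,0,3,6)
Op 10: inc R2 by 2 -> R2=(0,0,5,6) value=11

Answer: 15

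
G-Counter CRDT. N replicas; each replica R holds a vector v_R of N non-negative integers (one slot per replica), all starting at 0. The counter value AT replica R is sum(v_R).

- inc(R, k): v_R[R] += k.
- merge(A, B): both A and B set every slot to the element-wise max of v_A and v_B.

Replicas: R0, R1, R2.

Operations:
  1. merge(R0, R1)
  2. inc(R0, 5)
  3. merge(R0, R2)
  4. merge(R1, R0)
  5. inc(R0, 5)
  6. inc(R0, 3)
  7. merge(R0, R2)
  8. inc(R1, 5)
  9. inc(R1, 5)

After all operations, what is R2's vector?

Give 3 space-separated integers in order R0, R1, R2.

Answer: 13 0 0

Derivation:
Op 1: merge R0<->R1 -> R0=(0,0,0) R1=(0,0,0)
Op 2: inc R0 by 5 -> R0=(5,0,0) value=5
Op 3: merge R0<->R2 -> R0=(5,0,0) R2=(5,0,0)
Op 4: merge R1<->R0 -> R1=(5,0,0) R0=(5,0,0)
Op 5: inc R0 by 5 -> R0=(10,0,0) value=10
Op 6: inc R0 by 3 -> R0=(13,0,0) value=13
Op 7: merge R0<->R2 -> R0=(13,0,0) R2=(13,0,0)
Op 8: inc R1 by 5 -> R1=(5,5,0) value=10
Op 9: inc R1 by 5 -> R1=(5,10,0) value=15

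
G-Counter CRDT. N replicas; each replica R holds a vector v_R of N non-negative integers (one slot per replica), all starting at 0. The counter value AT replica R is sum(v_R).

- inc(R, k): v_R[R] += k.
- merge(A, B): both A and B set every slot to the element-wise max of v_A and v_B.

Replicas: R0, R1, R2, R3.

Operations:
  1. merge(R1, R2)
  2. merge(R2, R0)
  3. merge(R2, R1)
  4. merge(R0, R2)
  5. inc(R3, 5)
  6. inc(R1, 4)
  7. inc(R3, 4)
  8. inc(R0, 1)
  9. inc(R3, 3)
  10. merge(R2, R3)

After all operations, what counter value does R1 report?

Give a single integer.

Op 1: merge R1<->R2 -> R1=(0,0,0,0) R2=(0,0,0,0)
Op 2: merge R2<->R0 -> R2=(0,0,0,0) R0=(0,0,0,0)
Op 3: merge R2<->R1 -> R2=(0,0,0,0) R1=(0,0,0,0)
Op 4: merge R0<->R2 -> R0=(0,0,0,0) R2=(0,0,0,0)
Op 5: inc R3 by 5 -> R3=(0,0,0,5) value=5
Op 6: inc R1 by 4 -> R1=(0,4,0,0) value=4
Op 7: inc R3 by 4 -> R3=(0,0,0,9) value=9
Op 8: inc R0 by 1 -> R0=(1,0,0,0) value=1
Op 9: inc R3 by 3 -> R3=(0,0,0,12) value=12
Op 10: merge R2<->R3 -> R2=(0,0,0,12) R3=(0,0,0,12)

Answer: 4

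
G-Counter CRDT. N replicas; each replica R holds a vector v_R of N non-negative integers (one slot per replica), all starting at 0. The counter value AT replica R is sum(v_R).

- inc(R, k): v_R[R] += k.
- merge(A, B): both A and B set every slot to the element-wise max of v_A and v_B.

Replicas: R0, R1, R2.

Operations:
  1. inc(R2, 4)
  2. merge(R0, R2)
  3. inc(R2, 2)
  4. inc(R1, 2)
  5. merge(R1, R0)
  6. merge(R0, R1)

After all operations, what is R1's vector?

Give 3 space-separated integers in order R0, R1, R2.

Answer: 0 2 4

Derivation:
Op 1: inc R2 by 4 -> R2=(0,0,4) value=4
Op 2: merge R0<->R2 -> R0=(0,0,4) R2=(0,0,4)
Op 3: inc R2 by 2 -> R2=(0,0,6) value=6
Op 4: inc R1 by 2 -> R1=(0,2,0) value=2
Op 5: merge R1<->R0 -> R1=(0,2,4) R0=(0,2,4)
Op 6: merge R0<->R1 -> R0=(0,2,4) R1=(0,2,4)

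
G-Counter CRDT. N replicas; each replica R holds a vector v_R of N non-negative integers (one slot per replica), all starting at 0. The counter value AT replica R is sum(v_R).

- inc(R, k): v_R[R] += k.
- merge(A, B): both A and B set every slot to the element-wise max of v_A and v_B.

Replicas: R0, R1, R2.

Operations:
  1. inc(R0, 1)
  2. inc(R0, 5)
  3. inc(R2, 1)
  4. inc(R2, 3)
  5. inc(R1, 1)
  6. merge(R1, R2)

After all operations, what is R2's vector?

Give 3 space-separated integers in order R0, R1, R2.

Op 1: inc R0 by 1 -> R0=(1,0,0) value=1
Op 2: inc R0 by 5 -> R0=(6,0,0) value=6
Op 3: inc R2 by 1 -> R2=(0,0,1) value=1
Op 4: inc R2 by 3 -> R2=(0,0,4) value=4
Op 5: inc R1 by 1 -> R1=(0,1,0) value=1
Op 6: merge R1<->R2 -> R1=(0,1,4) R2=(0,1,4)

Answer: 0 1 4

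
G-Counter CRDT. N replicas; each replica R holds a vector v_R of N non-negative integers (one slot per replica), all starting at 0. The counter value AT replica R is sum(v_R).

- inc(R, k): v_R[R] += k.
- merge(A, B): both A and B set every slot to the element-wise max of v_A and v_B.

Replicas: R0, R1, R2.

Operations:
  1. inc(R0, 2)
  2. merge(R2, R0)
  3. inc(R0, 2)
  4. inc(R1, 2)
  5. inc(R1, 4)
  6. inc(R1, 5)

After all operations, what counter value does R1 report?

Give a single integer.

Answer: 11

Derivation:
Op 1: inc R0 by 2 -> R0=(2,0,0) value=2
Op 2: merge R2<->R0 -> R2=(2,0,0) R0=(2,0,0)
Op 3: inc R0 by 2 -> R0=(4,0,0) value=4
Op 4: inc R1 by 2 -> R1=(0,2,0) value=2
Op 5: inc R1 by 4 -> R1=(0,6,0) value=6
Op 6: inc R1 by 5 -> R1=(0,11,0) value=11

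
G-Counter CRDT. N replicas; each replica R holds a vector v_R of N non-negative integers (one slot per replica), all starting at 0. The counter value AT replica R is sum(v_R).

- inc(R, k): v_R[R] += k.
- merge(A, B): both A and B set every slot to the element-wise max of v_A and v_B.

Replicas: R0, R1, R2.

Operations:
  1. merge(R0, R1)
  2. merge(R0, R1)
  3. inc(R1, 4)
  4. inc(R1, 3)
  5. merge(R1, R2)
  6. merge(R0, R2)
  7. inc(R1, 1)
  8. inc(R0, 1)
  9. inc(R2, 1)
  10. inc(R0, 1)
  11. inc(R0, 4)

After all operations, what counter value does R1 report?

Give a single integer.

Answer: 8

Derivation:
Op 1: merge R0<->R1 -> R0=(0,0,0) R1=(0,0,0)
Op 2: merge R0<->R1 -> R0=(0,0,0) R1=(0,0,0)
Op 3: inc R1 by 4 -> R1=(0,4,0) value=4
Op 4: inc R1 by 3 -> R1=(0,7,0) value=7
Op 5: merge R1<->R2 -> R1=(0,7,0) R2=(0,7,0)
Op 6: merge R0<->R2 -> R0=(0,7,0) R2=(0,7,0)
Op 7: inc R1 by 1 -> R1=(0,8,0) value=8
Op 8: inc R0 by 1 -> R0=(1,7,0) value=8
Op 9: inc R2 by 1 -> R2=(0,7,1) value=8
Op 10: inc R0 by 1 -> R0=(2,7,0) value=9
Op 11: inc R0 by 4 -> R0=(6,7,0) value=13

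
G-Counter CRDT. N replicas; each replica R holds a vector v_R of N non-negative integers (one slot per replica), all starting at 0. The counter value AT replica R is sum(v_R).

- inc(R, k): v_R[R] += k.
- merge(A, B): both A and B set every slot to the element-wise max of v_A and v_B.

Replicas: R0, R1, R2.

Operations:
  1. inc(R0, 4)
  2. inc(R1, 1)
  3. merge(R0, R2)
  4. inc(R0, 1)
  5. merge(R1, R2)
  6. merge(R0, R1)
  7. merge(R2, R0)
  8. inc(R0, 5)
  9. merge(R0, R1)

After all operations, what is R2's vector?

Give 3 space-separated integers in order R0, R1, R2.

Op 1: inc R0 by 4 -> R0=(4,0,0) value=4
Op 2: inc R1 by 1 -> R1=(0,1,0) value=1
Op 3: merge R0<->R2 -> R0=(4,0,0) R2=(4,0,0)
Op 4: inc R0 by 1 -> R0=(5,0,0) value=5
Op 5: merge R1<->R2 -> R1=(4,1,0) R2=(4,1,0)
Op 6: merge R0<->R1 -> R0=(5,1,0) R1=(5,1,0)
Op 7: merge R2<->R0 -> R2=(5,1,0) R0=(5,1,0)
Op 8: inc R0 by 5 -> R0=(10,1,0) value=11
Op 9: merge R0<->R1 -> R0=(10,1,0) R1=(10,1,0)

Answer: 5 1 0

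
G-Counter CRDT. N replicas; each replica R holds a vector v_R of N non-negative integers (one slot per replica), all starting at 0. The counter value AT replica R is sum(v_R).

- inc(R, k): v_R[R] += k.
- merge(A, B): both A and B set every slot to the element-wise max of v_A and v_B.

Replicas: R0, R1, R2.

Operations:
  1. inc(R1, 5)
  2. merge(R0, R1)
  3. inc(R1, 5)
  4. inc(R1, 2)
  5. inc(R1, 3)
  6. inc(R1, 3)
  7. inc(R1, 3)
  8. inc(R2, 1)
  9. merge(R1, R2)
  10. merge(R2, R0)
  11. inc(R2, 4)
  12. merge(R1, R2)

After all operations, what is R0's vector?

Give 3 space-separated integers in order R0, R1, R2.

Op 1: inc R1 by 5 -> R1=(0,5,0) value=5
Op 2: merge R0<->R1 -> R0=(0,5,0) R1=(0,5,0)
Op 3: inc R1 by 5 -> R1=(0,10,0) value=10
Op 4: inc R1 by 2 -> R1=(0,12,0) value=12
Op 5: inc R1 by 3 -> R1=(0,15,0) value=15
Op 6: inc R1 by 3 -> R1=(0,18,0) value=18
Op 7: inc R1 by 3 -> R1=(0,21,0) value=21
Op 8: inc R2 by 1 -> R2=(0,0,1) value=1
Op 9: merge R1<->R2 -> R1=(0,21,1) R2=(0,21,1)
Op 10: merge R2<->R0 -> R2=(0,21,1) R0=(0,21,1)
Op 11: inc R2 by 4 -> R2=(0,21,5) value=26
Op 12: merge R1<->R2 -> R1=(0,21,5) R2=(0,21,5)

Answer: 0 21 1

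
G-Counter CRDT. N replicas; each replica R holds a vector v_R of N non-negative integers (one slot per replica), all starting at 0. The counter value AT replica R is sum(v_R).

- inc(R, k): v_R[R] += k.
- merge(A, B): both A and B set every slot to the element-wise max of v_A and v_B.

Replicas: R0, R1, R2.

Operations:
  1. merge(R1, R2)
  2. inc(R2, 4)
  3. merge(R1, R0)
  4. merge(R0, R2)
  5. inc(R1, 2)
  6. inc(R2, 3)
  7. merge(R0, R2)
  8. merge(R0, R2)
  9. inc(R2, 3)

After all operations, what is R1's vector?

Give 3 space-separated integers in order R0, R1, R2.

Answer: 0 2 0

Derivation:
Op 1: merge R1<->R2 -> R1=(0,0,0) R2=(0,0,0)
Op 2: inc R2 by 4 -> R2=(0,0,4) value=4
Op 3: merge R1<->R0 -> R1=(0,0,0) R0=(0,0,0)
Op 4: merge R0<->R2 -> R0=(0,0,4) R2=(0,0,4)
Op 5: inc R1 by 2 -> R1=(0,2,0) value=2
Op 6: inc R2 by 3 -> R2=(0,0,7) value=7
Op 7: merge R0<->R2 -> R0=(0,0,7) R2=(0,0,7)
Op 8: merge R0<->R2 -> R0=(0,0,7) R2=(0,0,7)
Op 9: inc R2 by 3 -> R2=(0,0,10) value=10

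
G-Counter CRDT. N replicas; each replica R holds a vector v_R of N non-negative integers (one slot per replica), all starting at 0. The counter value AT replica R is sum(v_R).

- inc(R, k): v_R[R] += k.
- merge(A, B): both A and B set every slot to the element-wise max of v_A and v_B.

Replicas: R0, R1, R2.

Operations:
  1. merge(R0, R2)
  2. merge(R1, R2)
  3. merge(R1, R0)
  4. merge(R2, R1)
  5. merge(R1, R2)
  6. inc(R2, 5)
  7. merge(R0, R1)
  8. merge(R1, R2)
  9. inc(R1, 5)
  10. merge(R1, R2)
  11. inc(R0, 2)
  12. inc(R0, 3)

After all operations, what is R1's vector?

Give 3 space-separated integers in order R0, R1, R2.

Answer: 0 5 5

Derivation:
Op 1: merge R0<->R2 -> R0=(0,0,0) R2=(0,0,0)
Op 2: merge R1<->R2 -> R1=(0,0,0) R2=(0,0,0)
Op 3: merge R1<->R0 -> R1=(0,0,0) R0=(0,0,0)
Op 4: merge R2<->R1 -> R2=(0,0,0) R1=(0,0,0)
Op 5: merge R1<->R2 -> R1=(0,0,0) R2=(0,0,0)
Op 6: inc R2 by 5 -> R2=(0,0,5) value=5
Op 7: merge R0<->R1 -> R0=(0,0,0) R1=(0,0,0)
Op 8: merge R1<->R2 -> R1=(0,0,5) R2=(0,0,5)
Op 9: inc R1 by 5 -> R1=(0,5,5) value=10
Op 10: merge R1<->R2 -> R1=(0,5,5) R2=(0,5,5)
Op 11: inc R0 by 2 -> R0=(2,0,0) value=2
Op 12: inc R0 by 3 -> R0=(5,0,0) value=5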